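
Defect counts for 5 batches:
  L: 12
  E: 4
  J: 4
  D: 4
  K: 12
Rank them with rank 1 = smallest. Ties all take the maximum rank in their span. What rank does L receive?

5

Sorted (ascending): 4, 4, 4, 12, 12
The 3 values of 4 occupy positions 1–3 → each gets rank 3.
The 2 values of 12 occupy positions 4–5 → each gets rank 5.
L has value 12 → rank 5.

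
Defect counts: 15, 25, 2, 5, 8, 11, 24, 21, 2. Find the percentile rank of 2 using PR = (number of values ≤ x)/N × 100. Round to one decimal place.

22.2

N = 9.
Strictly below 2: 0. Equal to 2: 2.
PR = 2/9 × 100 = 22.2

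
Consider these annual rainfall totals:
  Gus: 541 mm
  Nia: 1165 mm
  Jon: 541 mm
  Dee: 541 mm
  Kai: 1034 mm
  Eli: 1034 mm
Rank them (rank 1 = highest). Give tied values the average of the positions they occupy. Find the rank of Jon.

Sorted (descending): 1165, 1034, 1034, 541, 541, 541
The 2 values of 1034 occupy positions 2–3 → average rank (2+3)/2 = 2.5.
The 3 values of 541 occupy positions 4–6 → average rank 5.
Jon has value 541 mm → rank 5.

5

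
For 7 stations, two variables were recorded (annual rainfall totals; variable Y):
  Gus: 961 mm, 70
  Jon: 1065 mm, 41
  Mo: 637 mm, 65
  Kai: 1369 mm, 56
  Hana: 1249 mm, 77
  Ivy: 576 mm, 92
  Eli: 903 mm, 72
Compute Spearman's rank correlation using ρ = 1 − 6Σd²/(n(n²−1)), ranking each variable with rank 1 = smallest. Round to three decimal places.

-0.464

Ranks of variable 1: 4, 5, 2, 7, 6, 1, 3
Ranks of variable 2: 4, 1, 3, 2, 6, 7, 5
d = r₁ − r₂: 0, 4, -1, 5, 0, -6, -2
d²: 0, 16, 1, 25, 0, 36, 4; Σd² = 82
ρ = 1 − 6·82/(7·48) = 1 − 492/336 = -0.464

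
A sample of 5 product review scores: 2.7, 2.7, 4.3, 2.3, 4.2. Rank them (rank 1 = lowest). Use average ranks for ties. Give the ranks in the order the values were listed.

Sorted (ascending): 2.3, 2.7, 2.7, 4.2, 4.3
The 2 values of 2.7 occupy positions 2–3 → average rank (2+3)/2 = 2.5.

2.5, 2.5, 5, 1, 4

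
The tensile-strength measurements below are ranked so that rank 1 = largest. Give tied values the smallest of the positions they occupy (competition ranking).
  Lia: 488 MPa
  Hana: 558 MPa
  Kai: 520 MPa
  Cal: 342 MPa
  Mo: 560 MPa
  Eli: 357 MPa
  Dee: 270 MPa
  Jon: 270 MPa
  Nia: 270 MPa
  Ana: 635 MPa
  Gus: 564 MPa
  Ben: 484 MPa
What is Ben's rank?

7

Sorted (descending): 635, 564, 560, 558, 520, 488, 484, 357, 342, 270, 270, 270
The 3 values of 270 occupy positions 10–12 → each gets rank 10.
Ben has value 484 MPa → rank 7.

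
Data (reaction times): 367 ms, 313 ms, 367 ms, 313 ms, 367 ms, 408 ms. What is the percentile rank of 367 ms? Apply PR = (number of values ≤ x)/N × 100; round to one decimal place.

N = 6.
Strictly below 367: 2. Equal to 367: 3.
PR = 5/6 × 100 = 83.3

83.3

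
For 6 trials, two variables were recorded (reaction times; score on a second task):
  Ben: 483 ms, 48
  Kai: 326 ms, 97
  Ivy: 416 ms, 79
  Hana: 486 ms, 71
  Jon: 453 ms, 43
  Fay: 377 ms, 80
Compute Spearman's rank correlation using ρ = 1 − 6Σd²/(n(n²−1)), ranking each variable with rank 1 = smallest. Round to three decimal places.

-0.771

Ranks of variable 1: 5, 1, 3, 6, 4, 2
Ranks of variable 2: 2, 6, 4, 3, 1, 5
d = r₁ − r₂: 3, -5, -1, 3, 3, -3
d²: 9, 25, 1, 9, 9, 9; Σd² = 62
ρ = 1 − 6·62/(6·35) = 1 − 372/210 = -0.771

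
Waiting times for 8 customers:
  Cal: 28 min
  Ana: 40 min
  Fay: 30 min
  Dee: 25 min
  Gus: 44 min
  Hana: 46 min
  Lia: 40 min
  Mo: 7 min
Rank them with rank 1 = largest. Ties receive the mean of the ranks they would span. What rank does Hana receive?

Sorted (descending): 46, 44, 40, 40, 30, 28, 25, 7
The 2 values of 40 occupy positions 3–4 → average rank (3+4)/2 = 3.5.
Hana has value 46 min → rank 1.

1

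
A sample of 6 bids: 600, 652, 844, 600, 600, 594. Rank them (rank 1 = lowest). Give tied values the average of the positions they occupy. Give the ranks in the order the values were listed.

3, 5, 6, 3, 3, 1

Sorted (ascending): 594, 600, 600, 600, 652, 844
The 3 values of 600 occupy positions 2–4 → average rank 3.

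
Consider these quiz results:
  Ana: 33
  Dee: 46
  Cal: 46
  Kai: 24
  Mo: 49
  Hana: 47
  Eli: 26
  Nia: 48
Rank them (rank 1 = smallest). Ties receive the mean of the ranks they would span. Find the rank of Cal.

4.5

Sorted (ascending): 24, 26, 33, 46, 46, 47, 48, 49
The 2 values of 46 occupy positions 4–5 → average rank (4+5)/2 = 4.5.
Cal has value 46 → rank 4.5.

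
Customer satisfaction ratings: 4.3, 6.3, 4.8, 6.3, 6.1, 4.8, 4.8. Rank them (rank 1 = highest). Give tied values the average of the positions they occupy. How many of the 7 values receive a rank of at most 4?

3

Sorted (descending): 6.3, 6.3, 6.1, 4.8, 4.8, 4.8, 4.3
The 2 values of 6.3 occupy positions 1–2 → average rank (1+2)/2 = 1.5.
The 3 values of 4.8 occupy positions 4–6 → average rank 5.
Ranks ≤ 4: {1.5, 1.5, 3} → 3 values.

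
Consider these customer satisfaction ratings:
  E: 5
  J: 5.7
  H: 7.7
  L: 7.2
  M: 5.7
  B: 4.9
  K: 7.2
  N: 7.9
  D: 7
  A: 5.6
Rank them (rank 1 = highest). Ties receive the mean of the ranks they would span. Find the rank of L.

Sorted (descending): 7.9, 7.7, 7.2, 7.2, 7, 5.7, 5.7, 5.6, 5, 4.9
The 2 values of 7.2 occupy positions 3–4 → average rank (3+4)/2 = 3.5.
The 2 values of 5.7 occupy positions 6–7 → average rank (6+7)/2 = 6.5.
L has value 7.2 → rank 3.5.

3.5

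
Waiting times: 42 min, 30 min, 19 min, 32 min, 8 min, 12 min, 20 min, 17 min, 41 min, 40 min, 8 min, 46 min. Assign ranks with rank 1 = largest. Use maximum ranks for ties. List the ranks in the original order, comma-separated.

Sorted (descending): 46, 42, 41, 40, 32, 30, 20, 19, 17, 12, 8, 8
The 2 values of 8 occupy positions 11–12 → each gets rank 12.

2, 6, 8, 5, 12, 10, 7, 9, 3, 4, 12, 1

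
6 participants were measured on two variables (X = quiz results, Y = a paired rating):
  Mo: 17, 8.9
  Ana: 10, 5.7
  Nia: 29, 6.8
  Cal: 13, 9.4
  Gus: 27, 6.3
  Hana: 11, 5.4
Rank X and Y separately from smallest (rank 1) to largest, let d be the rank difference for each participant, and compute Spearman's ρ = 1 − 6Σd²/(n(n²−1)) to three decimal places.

Ranks of variable 1: 4, 1, 6, 3, 5, 2
Ranks of variable 2: 5, 2, 4, 6, 3, 1
d = r₁ − r₂: -1, -1, 2, -3, 2, 1
d²: 1, 1, 4, 9, 4, 1; Σd² = 20
ρ = 1 − 6·20/(6·35) = 1 − 120/210 = 0.429

0.429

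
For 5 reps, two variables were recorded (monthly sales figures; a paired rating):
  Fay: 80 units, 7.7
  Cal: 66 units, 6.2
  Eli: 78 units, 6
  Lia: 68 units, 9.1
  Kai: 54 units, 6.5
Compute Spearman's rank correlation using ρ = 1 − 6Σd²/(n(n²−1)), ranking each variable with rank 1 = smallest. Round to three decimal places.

Ranks of variable 1: 5, 2, 4, 3, 1
Ranks of variable 2: 4, 2, 1, 5, 3
d = r₁ − r₂: 1, 0, 3, -2, -2
d²: 1, 0, 9, 4, 4; Σd² = 18
ρ = 1 − 6·18/(5·24) = 1 − 108/120 = 0.100

0.100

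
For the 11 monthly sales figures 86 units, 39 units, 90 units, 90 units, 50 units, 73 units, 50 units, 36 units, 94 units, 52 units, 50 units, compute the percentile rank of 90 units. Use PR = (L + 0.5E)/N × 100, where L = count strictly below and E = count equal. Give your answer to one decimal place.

N = 11.
Strictly below 90: 8. Equal to 90: 2.
PR = (8 + 0.5·2)/11 × 100 = 81.8

81.8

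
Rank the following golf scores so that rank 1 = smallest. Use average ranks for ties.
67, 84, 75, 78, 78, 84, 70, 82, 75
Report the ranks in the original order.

1, 8.5, 3.5, 5.5, 5.5, 8.5, 2, 7, 3.5

Sorted (ascending): 67, 70, 75, 75, 78, 78, 82, 84, 84
The 2 values of 75 occupy positions 3–4 → average rank (3+4)/2 = 3.5.
The 2 values of 78 occupy positions 5–6 → average rank (5+6)/2 = 5.5.
The 2 values of 84 occupy positions 8–9 → average rank (8+9)/2 = 8.5.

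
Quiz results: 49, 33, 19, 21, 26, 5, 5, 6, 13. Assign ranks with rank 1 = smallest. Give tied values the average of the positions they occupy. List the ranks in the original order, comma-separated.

9, 8, 5, 6, 7, 1.5, 1.5, 3, 4

Sorted (ascending): 5, 5, 6, 13, 19, 21, 26, 33, 49
The 2 values of 5 occupy positions 1–2 → average rank (1+2)/2 = 1.5.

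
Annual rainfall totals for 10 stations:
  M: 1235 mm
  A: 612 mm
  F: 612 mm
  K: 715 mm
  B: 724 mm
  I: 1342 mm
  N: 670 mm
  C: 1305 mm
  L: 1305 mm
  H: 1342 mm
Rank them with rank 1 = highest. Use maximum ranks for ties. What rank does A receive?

10

Sorted (descending): 1342, 1342, 1305, 1305, 1235, 724, 715, 670, 612, 612
The 2 values of 1342 occupy positions 1–2 → each gets rank 2.
The 2 values of 1305 occupy positions 3–4 → each gets rank 4.
The 2 values of 612 occupy positions 9–10 → each gets rank 10.
A has value 612 mm → rank 10.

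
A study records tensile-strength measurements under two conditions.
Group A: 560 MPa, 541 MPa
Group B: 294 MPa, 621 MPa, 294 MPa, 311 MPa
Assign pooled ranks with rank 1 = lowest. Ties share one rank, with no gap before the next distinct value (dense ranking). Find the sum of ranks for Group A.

7

Sorted (ascending): 294, 294, 311, 541, 560, 621
The 2 values of 294 share dense rank 1.
Remaining distinct values take the next consecutive integers.
Group A values → pooled ranks: 560→4, 541→3
Rank sum = 4 + 3 = 7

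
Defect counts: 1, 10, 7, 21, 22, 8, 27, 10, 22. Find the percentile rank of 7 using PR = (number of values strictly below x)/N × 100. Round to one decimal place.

N = 9.
Strictly below 7: 1. Equal to 7: 1.
PR = 1/9 × 100 = 11.1

11.1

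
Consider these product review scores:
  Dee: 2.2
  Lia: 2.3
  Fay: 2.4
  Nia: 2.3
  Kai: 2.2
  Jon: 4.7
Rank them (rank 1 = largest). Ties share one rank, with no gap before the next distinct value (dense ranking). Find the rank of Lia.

Sorted (descending): 4.7, 2.4, 2.3, 2.3, 2.2, 2.2
The 2 values of 2.3 share dense rank 3.
The 2 values of 2.2 share dense rank 4.
Remaining distinct values take the next consecutive integers.
Lia has value 2.3 → rank 3.

3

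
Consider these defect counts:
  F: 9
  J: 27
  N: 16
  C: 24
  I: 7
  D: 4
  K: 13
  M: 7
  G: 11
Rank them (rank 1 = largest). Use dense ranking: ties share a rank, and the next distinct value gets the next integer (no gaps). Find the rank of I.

Sorted (descending): 27, 24, 16, 13, 11, 9, 7, 7, 4
The 2 values of 7 share dense rank 7.
Remaining distinct values take the next consecutive integers.
I has value 7 → rank 7.

7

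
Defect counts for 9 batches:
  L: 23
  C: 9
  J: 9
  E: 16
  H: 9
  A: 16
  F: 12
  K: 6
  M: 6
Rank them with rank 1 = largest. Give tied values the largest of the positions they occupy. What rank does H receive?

Sorted (descending): 23, 16, 16, 12, 9, 9, 9, 6, 6
The 2 values of 16 occupy positions 2–3 → each gets rank 3.
The 3 values of 9 occupy positions 5–7 → each gets rank 7.
The 2 values of 6 occupy positions 8–9 → each gets rank 9.
H has value 9 → rank 7.

7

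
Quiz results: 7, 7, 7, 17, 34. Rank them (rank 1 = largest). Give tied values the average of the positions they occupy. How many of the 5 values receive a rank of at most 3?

Sorted (descending): 34, 17, 7, 7, 7
The 3 values of 7 occupy positions 3–5 → average rank 4.
Ranks ≤ 3: {1, 2} → 2 values.

2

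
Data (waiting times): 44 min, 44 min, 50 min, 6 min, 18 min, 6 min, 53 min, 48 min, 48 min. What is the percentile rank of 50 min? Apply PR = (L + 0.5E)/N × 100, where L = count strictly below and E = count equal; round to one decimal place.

83.3

N = 9.
Strictly below 50: 7. Equal to 50: 1.
PR = (7 + 0.5·1)/9 × 100 = 83.3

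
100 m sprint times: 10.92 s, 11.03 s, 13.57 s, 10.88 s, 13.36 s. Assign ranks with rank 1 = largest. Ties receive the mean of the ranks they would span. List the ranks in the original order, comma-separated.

4, 3, 1, 5, 2

Sorted (descending): 13.57, 13.36, 11.03, 10.92, 10.88
No ties — each value takes its position as its rank.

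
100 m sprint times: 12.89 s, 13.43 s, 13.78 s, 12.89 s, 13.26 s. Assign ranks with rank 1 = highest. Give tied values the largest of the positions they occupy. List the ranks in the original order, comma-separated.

Sorted (descending): 13.78, 13.43, 13.26, 12.89, 12.89
The 2 values of 12.89 occupy positions 4–5 → each gets rank 5.

5, 2, 1, 5, 3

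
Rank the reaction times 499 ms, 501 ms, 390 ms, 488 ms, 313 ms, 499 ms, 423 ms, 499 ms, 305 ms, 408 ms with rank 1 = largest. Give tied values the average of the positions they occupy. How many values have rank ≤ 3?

4

Sorted (descending): 501, 499, 499, 499, 488, 423, 408, 390, 313, 305
The 3 values of 499 occupy positions 2–4 → average rank 3.
Ranks ≤ 3: {1, 3, 3, 3} → 4 values.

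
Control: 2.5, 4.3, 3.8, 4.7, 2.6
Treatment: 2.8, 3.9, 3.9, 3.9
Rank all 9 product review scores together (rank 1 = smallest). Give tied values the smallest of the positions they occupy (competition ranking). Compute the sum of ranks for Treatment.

18

Sorted (ascending): 2.5, 2.6, 2.8, 3.8, 3.9, 3.9, 3.9, 4.3, 4.7
The 3 values of 3.9 occupy positions 5–7 → each gets rank 5.
Treatment values → pooled ranks: 2.8→3, 3.9→5, 3.9→5, 3.9→5
Rank sum = 3 + 5 + 5 + 5 = 18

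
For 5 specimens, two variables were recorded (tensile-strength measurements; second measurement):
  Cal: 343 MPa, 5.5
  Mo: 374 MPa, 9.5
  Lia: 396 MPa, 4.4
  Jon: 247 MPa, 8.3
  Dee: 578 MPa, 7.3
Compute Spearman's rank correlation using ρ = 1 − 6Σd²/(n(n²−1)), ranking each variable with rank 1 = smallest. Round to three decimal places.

Ranks of variable 1: 2, 3, 4, 1, 5
Ranks of variable 2: 2, 5, 1, 4, 3
d = r₁ − r₂: 0, -2, 3, -3, 2
d²: 0, 4, 9, 9, 4; Σd² = 26
ρ = 1 − 6·26/(5·24) = 1 − 156/120 = -0.300

-0.300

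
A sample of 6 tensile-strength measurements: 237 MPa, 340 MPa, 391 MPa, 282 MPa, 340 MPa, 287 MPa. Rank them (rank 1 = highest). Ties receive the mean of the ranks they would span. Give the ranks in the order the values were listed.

Sorted (descending): 391, 340, 340, 287, 282, 237
The 2 values of 340 occupy positions 2–3 → average rank (2+3)/2 = 2.5.

6, 2.5, 1, 5, 2.5, 4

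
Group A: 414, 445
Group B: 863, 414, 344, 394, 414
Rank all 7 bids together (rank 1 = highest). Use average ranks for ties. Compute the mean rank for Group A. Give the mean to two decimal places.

3.00

Sorted (descending): 863, 445, 414, 414, 414, 394, 344
The 3 values of 414 occupy positions 3–5 → average rank 4.
Group A values → pooled ranks: 414→4, 445→2
Mean rank = (4 + 2) / 2 = 3.00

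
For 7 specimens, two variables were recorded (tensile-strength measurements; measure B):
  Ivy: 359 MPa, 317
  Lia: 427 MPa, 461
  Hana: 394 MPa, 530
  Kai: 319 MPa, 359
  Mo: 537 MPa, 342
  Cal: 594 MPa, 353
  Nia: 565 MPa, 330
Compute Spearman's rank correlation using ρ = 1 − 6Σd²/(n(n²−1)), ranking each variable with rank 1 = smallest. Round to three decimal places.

Ranks of variable 1: 2, 4, 3, 1, 5, 7, 6
Ranks of variable 2: 1, 6, 7, 5, 3, 4, 2
d = r₁ − r₂: 1, -2, -4, -4, 2, 3, 4
d²: 1, 4, 16, 16, 4, 9, 16; Σd² = 66
ρ = 1 − 6·66/(7·48) = 1 − 396/336 = -0.179

-0.179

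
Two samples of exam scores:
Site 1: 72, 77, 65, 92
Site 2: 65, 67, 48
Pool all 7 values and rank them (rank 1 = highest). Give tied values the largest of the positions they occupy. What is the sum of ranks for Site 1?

Sorted (descending): 92, 77, 72, 67, 65, 65, 48
The 2 values of 65 occupy positions 5–6 → each gets rank 6.
Site 1 values → pooled ranks: 72→3, 77→2, 65→6, 92→1
Rank sum = 3 + 2 + 6 + 1 = 12

12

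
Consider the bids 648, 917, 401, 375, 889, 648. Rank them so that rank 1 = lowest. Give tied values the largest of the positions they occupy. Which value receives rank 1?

375

Sorted (ascending): 375, 401, 648, 648, 889, 917
The 2 values of 648 occupy positions 3–4 → each gets rank 4.
Rank 1 → value 375.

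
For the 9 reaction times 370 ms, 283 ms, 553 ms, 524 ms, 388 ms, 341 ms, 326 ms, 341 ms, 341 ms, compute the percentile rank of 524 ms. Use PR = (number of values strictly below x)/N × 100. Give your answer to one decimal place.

77.8

N = 9.
Strictly below 524: 7. Equal to 524: 1.
PR = 7/9 × 100 = 77.8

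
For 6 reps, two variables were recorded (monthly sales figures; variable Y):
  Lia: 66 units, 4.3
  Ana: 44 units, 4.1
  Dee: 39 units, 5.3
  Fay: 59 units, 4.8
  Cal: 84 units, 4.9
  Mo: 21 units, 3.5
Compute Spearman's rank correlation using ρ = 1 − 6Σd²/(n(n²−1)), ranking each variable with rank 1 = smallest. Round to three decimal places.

Ranks of variable 1: 5, 3, 2, 4, 6, 1
Ranks of variable 2: 3, 2, 6, 4, 5, 1
d = r₁ − r₂: 2, 1, -4, 0, 1, 0
d²: 4, 1, 16, 0, 1, 0; Σd² = 22
ρ = 1 − 6·22/(6·35) = 1 − 132/210 = 0.371

0.371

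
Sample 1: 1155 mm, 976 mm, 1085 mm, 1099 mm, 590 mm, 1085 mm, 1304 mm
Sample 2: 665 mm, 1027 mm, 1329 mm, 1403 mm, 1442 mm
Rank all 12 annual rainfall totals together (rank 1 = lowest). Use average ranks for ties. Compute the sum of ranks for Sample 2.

39

Sorted (ascending): 590, 665, 976, 1027, 1085, 1085, 1099, 1155, 1304, 1329, 1403, 1442
The 2 values of 1085 occupy positions 5–6 → average rank (5+6)/2 = 5.5.
Sample 2 values → pooled ranks: 665→2, 1027→4, 1329→10, 1403→11, 1442→12
Rank sum = 2 + 4 + 10 + 11 + 12 = 39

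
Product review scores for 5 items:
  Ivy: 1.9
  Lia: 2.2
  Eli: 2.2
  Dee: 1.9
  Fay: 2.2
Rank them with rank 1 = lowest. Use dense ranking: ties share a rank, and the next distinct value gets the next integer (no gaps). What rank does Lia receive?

2

Sorted (ascending): 1.9, 1.9, 2.2, 2.2, 2.2
The 2 values of 1.9 share dense rank 1.
The 3 values of 2.2 share dense rank 2.
Lia has value 2.2 → rank 2.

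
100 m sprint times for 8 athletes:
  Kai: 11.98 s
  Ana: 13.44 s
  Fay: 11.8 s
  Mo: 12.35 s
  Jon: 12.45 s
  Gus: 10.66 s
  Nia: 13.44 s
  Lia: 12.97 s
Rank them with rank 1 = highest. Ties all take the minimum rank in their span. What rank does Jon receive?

4

Sorted (descending): 13.44, 13.44, 12.97, 12.45, 12.35, 11.98, 11.8, 10.66
The 2 values of 13.44 occupy positions 1–2 → each gets rank 1.
Jon has value 12.45 s → rank 4.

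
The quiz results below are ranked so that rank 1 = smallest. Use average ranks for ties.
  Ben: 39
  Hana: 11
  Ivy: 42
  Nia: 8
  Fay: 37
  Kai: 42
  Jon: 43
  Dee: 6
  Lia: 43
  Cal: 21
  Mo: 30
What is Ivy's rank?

Sorted (ascending): 6, 8, 11, 21, 30, 37, 39, 42, 42, 43, 43
The 2 values of 42 occupy positions 8–9 → average rank (8+9)/2 = 8.5.
The 2 values of 43 occupy positions 10–11 → average rank (10+11)/2 = 10.5.
Ivy has value 42 → rank 8.5.

8.5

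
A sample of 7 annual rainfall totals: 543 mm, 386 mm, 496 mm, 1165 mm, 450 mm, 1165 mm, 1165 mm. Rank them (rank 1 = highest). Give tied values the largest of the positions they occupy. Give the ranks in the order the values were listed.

Sorted (descending): 1165, 1165, 1165, 543, 496, 450, 386
The 3 values of 1165 occupy positions 1–3 → each gets rank 3.

4, 7, 5, 3, 6, 3, 3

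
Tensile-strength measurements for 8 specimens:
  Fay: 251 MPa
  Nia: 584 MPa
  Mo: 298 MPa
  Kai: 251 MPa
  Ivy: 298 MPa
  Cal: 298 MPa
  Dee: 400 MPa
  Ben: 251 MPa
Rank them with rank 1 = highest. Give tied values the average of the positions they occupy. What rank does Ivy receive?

Sorted (descending): 584, 400, 298, 298, 298, 251, 251, 251
The 3 values of 298 occupy positions 3–5 → average rank 4.
The 3 values of 251 occupy positions 6–8 → average rank 7.
Ivy has value 298 MPa → rank 4.

4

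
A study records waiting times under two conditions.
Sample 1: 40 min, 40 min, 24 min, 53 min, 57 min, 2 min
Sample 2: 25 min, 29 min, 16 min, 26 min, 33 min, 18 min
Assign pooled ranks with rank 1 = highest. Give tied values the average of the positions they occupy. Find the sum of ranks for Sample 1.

Sorted (descending): 57, 53, 40, 40, 33, 29, 26, 25, 24, 18, 16, 2
The 2 values of 40 occupy positions 3–4 → average rank (3+4)/2 = 3.5.
Sample 1 values → pooled ranks: 40→3.5, 40→3.5, 24→9, 53→2, 57→1, 2→12
Rank sum = 3.5 + 3.5 + 9 + 2 + 1 + 12 = 31

31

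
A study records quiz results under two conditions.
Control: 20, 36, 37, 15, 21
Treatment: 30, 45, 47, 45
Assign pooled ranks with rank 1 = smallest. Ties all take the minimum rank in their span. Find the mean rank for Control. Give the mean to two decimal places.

Sorted (ascending): 15, 20, 21, 30, 36, 37, 45, 45, 47
The 2 values of 45 occupy positions 7–8 → each gets rank 7.
Control values → pooled ranks: 20→2, 36→5, 37→6, 15→1, 21→3
Mean rank = (2 + 5 + 6 + 1 + 3) / 5 = 3.40

3.40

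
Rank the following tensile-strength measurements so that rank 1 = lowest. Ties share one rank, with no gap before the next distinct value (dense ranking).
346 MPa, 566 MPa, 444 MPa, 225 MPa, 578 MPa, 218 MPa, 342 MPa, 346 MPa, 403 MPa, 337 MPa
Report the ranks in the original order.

5, 8, 7, 2, 9, 1, 4, 5, 6, 3

Sorted (ascending): 218, 225, 337, 342, 346, 346, 403, 444, 566, 578
The 2 values of 346 share dense rank 5.
Remaining distinct values take the next consecutive integers.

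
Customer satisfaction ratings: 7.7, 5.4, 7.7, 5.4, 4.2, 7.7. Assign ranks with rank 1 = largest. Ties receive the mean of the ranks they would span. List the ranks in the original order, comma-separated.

Sorted (descending): 7.7, 7.7, 7.7, 5.4, 5.4, 4.2
The 3 values of 7.7 occupy positions 1–3 → average rank 2.
The 2 values of 5.4 occupy positions 4–5 → average rank (4+5)/2 = 4.5.

2, 4.5, 2, 4.5, 6, 2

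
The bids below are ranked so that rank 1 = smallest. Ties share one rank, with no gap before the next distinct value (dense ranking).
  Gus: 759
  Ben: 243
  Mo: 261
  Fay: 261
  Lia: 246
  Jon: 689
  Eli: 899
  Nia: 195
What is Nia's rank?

1

Sorted (ascending): 195, 243, 246, 261, 261, 689, 759, 899
The 2 values of 261 share dense rank 4.
Remaining distinct values take the next consecutive integers.
Nia has value 195 → rank 1.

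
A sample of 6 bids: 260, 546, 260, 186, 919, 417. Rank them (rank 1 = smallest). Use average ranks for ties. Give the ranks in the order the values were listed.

2.5, 5, 2.5, 1, 6, 4

Sorted (ascending): 186, 260, 260, 417, 546, 919
The 2 values of 260 occupy positions 2–3 → average rank (2+3)/2 = 2.5.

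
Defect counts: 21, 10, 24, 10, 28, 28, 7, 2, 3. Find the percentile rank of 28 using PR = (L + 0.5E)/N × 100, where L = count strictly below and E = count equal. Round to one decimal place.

N = 9.
Strictly below 28: 7. Equal to 28: 2.
PR = (7 + 0.5·2)/9 × 100 = 88.9

88.9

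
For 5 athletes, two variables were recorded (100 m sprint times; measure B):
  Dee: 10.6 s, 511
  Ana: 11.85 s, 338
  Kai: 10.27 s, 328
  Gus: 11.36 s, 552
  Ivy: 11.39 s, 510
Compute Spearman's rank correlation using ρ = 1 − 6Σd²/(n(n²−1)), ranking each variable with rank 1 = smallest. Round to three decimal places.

0.100

Ranks of variable 1: 2, 5, 1, 3, 4
Ranks of variable 2: 4, 2, 1, 5, 3
d = r₁ − r₂: -2, 3, 0, -2, 1
d²: 4, 9, 0, 4, 1; Σd² = 18
ρ = 1 − 6·18/(5·24) = 1 − 108/120 = 0.100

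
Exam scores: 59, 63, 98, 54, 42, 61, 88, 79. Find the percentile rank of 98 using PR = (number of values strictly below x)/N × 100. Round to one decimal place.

N = 8.
Strictly below 98: 7. Equal to 98: 1.
PR = 7/8 × 100 = 87.5

87.5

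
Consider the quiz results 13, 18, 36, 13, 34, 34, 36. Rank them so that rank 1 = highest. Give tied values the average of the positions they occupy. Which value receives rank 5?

18

Sorted (descending): 36, 36, 34, 34, 18, 13, 13
The 2 values of 36 occupy positions 1–2 → average rank (1+2)/2 = 1.5.
The 2 values of 34 occupy positions 3–4 → average rank (3+4)/2 = 3.5.
The 2 values of 13 occupy positions 6–7 → average rank (6+7)/2 = 6.5.
Rank 5 → value 18.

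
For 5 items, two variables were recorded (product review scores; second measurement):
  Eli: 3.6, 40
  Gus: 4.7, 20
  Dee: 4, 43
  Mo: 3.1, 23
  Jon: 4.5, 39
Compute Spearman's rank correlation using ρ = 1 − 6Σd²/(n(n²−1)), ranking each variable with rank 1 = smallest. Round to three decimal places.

-0.300

Ranks of variable 1: 2, 5, 3, 1, 4
Ranks of variable 2: 4, 1, 5, 2, 3
d = r₁ − r₂: -2, 4, -2, -1, 1
d²: 4, 16, 4, 1, 1; Σd² = 26
ρ = 1 − 6·26/(5·24) = 1 − 156/120 = -0.300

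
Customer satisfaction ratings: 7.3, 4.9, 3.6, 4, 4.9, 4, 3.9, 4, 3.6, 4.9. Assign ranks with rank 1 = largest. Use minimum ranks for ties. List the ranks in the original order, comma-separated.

1, 2, 9, 5, 2, 5, 8, 5, 9, 2

Sorted (descending): 7.3, 4.9, 4.9, 4.9, 4, 4, 4, 3.9, 3.6, 3.6
The 3 values of 4.9 occupy positions 2–4 → each gets rank 2.
The 3 values of 4 occupy positions 5–7 → each gets rank 5.
The 2 values of 3.6 occupy positions 9–10 → each gets rank 9.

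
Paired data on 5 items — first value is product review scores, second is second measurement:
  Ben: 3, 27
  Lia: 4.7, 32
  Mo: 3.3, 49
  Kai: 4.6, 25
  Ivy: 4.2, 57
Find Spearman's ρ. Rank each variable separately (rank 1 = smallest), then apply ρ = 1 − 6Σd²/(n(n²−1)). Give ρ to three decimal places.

Ranks of variable 1: 1, 5, 2, 4, 3
Ranks of variable 2: 2, 3, 4, 1, 5
d = r₁ − r₂: -1, 2, -2, 3, -2
d²: 1, 4, 4, 9, 4; Σd² = 22
ρ = 1 − 6·22/(5·24) = 1 − 132/120 = -0.100

-0.100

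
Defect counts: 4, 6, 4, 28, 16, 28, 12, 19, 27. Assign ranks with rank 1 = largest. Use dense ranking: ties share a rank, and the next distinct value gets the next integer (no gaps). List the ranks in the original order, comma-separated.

7, 6, 7, 1, 4, 1, 5, 3, 2

Sorted (descending): 28, 28, 27, 19, 16, 12, 6, 4, 4
The 2 values of 28 share dense rank 1.
The 2 values of 4 share dense rank 7.
Remaining distinct values take the next consecutive integers.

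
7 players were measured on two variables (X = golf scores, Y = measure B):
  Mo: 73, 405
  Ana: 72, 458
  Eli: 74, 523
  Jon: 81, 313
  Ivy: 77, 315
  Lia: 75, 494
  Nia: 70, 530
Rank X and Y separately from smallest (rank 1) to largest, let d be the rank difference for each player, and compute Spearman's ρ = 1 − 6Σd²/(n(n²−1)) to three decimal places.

Ranks of variable 1: 3, 2, 4, 7, 6, 5, 1
Ranks of variable 2: 3, 4, 6, 1, 2, 5, 7
d = r₁ − r₂: 0, -2, -2, 6, 4, 0, -6
d²: 0, 4, 4, 36, 16, 0, 36; Σd² = 96
ρ = 1 − 6·96/(7·48) = 1 − 576/336 = -0.714

-0.714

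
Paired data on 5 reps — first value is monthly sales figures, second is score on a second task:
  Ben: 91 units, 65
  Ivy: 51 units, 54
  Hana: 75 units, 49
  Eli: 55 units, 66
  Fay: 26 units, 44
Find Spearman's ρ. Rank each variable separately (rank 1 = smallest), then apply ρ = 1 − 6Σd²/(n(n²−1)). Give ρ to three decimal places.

0.500

Ranks of variable 1: 5, 2, 4, 3, 1
Ranks of variable 2: 4, 3, 2, 5, 1
d = r₁ − r₂: 1, -1, 2, -2, 0
d²: 1, 1, 4, 4, 0; Σd² = 10
ρ = 1 − 6·10/(5·24) = 1 − 60/120 = 0.500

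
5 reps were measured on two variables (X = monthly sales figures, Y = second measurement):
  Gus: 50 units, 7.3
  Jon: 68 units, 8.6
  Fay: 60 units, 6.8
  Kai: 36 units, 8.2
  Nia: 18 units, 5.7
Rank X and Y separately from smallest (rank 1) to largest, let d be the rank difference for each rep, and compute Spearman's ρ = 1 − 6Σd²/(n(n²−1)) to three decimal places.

0.600

Ranks of variable 1: 3, 5, 4, 2, 1
Ranks of variable 2: 3, 5, 2, 4, 1
d = r₁ − r₂: 0, 0, 2, -2, 0
d²: 0, 0, 4, 4, 0; Σd² = 8
ρ = 1 − 6·8/(5·24) = 1 − 48/120 = 0.600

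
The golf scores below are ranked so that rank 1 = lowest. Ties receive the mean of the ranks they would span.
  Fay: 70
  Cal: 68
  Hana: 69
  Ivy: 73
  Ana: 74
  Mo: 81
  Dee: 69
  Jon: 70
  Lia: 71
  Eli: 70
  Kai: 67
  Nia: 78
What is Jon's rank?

6

Sorted (ascending): 67, 68, 69, 69, 70, 70, 70, 71, 73, 74, 78, 81
The 2 values of 69 occupy positions 3–4 → average rank (3+4)/2 = 3.5.
The 3 values of 70 occupy positions 5–7 → average rank 6.
Jon has value 70 → rank 6.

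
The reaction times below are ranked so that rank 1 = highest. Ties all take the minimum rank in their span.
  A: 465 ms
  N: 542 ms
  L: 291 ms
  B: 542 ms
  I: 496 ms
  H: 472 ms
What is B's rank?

1

Sorted (descending): 542, 542, 496, 472, 465, 291
The 2 values of 542 occupy positions 1–2 → each gets rank 1.
B has value 542 ms → rank 1.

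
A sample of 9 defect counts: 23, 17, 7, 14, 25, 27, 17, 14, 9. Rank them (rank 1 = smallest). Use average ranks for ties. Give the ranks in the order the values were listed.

Sorted (ascending): 7, 9, 14, 14, 17, 17, 23, 25, 27
The 2 values of 14 occupy positions 3–4 → average rank (3+4)/2 = 3.5.
The 2 values of 17 occupy positions 5–6 → average rank (5+6)/2 = 5.5.

7, 5.5, 1, 3.5, 8, 9, 5.5, 3.5, 2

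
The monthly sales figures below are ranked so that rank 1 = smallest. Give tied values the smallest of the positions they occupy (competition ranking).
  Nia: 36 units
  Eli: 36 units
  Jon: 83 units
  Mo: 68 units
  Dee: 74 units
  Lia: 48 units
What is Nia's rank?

Sorted (ascending): 36, 36, 48, 68, 74, 83
The 2 values of 36 occupy positions 1–2 → each gets rank 1.
Nia has value 36 units → rank 1.

1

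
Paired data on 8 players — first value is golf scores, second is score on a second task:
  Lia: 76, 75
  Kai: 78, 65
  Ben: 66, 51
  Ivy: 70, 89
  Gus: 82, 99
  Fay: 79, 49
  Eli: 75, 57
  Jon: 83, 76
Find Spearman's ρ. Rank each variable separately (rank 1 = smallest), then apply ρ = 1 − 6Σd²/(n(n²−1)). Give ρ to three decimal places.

Ranks of variable 1: 4, 5, 1, 2, 7, 6, 3, 8
Ranks of variable 2: 5, 4, 2, 7, 8, 1, 3, 6
d = r₁ − r₂: -1, 1, -1, -5, -1, 5, 0, 2
d²: 1, 1, 1, 25, 1, 25, 0, 4; Σd² = 58
ρ = 1 − 6·58/(8·63) = 1 − 348/504 = 0.310

0.310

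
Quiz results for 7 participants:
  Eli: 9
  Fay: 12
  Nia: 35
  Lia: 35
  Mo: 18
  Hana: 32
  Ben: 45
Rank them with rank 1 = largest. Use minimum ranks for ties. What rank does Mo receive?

Sorted (descending): 45, 35, 35, 32, 18, 12, 9
The 2 values of 35 occupy positions 2–3 → each gets rank 2.
Mo has value 18 → rank 5.

5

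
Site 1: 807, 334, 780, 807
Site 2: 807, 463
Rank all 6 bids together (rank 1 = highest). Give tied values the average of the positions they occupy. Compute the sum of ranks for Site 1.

Sorted (descending): 807, 807, 807, 780, 463, 334
The 3 values of 807 occupy positions 1–3 → average rank 2.
Site 1 values → pooled ranks: 807→2, 334→6, 780→4, 807→2
Rank sum = 2 + 6 + 4 + 2 = 14

14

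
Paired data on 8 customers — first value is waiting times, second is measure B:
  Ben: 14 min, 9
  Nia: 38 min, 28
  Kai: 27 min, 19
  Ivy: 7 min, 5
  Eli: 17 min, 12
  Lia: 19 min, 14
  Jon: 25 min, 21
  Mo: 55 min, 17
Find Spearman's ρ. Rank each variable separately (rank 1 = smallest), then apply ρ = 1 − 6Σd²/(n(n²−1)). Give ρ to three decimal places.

Ranks of variable 1: 2, 7, 6, 1, 3, 4, 5, 8
Ranks of variable 2: 2, 8, 6, 1, 3, 4, 7, 5
d = r₁ − r₂: 0, -1, 0, 0, 0, 0, -2, 3
d²: 0, 1, 0, 0, 0, 0, 4, 9; Σd² = 14
ρ = 1 − 6·14/(8·63) = 1 − 84/504 = 0.833

0.833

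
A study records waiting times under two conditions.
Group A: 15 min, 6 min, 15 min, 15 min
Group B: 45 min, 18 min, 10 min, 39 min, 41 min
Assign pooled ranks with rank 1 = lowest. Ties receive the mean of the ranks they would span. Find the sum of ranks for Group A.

Sorted (ascending): 6, 10, 15, 15, 15, 18, 39, 41, 45
The 3 values of 15 occupy positions 3–5 → average rank 4.
Group A values → pooled ranks: 15→4, 6→1, 15→4, 15→4
Rank sum = 4 + 1 + 4 + 4 = 13

13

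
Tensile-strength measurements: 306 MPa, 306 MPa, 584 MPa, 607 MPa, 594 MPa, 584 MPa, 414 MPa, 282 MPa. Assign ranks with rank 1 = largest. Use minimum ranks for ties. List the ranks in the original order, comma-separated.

Sorted (descending): 607, 594, 584, 584, 414, 306, 306, 282
The 2 values of 584 occupy positions 3–4 → each gets rank 3.
The 2 values of 306 occupy positions 6–7 → each gets rank 6.

6, 6, 3, 1, 2, 3, 5, 8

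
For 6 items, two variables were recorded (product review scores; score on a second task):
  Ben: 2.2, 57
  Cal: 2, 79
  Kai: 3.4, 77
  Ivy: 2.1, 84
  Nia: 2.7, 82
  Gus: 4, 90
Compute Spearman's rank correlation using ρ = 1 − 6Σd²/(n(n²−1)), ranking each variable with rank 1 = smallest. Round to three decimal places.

Ranks of variable 1: 3, 1, 5, 2, 4, 6
Ranks of variable 2: 1, 3, 2, 5, 4, 6
d = r₁ − r₂: 2, -2, 3, -3, 0, 0
d²: 4, 4, 9, 9, 0, 0; Σd² = 26
ρ = 1 − 6·26/(6·35) = 1 − 156/210 = 0.257

0.257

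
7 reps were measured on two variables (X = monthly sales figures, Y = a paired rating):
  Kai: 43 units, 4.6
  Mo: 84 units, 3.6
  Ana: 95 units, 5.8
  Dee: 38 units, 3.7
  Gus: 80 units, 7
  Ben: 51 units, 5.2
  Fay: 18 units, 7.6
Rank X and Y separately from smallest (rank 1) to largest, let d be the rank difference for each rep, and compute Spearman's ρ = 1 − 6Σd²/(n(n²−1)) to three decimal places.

Ranks of variable 1: 3, 6, 7, 2, 5, 4, 1
Ranks of variable 2: 3, 1, 5, 2, 6, 4, 7
d = r₁ − r₂: 0, 5, 2, 0, -1, 0, -6
d²: 0, 25, 4, 0, 1, 0, 36; Σd² = 66
ρ = 1 − 6·66/(7·48) = 1 − 396/336 = -0.179

-0.179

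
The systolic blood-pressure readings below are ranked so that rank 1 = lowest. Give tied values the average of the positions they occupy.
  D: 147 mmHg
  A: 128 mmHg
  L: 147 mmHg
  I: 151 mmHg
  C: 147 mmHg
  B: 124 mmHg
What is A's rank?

Sorted (ascending): 124, 128, 147, 147, 147, 151
The 3 values of 147 occupy positions 3–5 → average rank 4.
A has value 128 mmHg → rank 2.

2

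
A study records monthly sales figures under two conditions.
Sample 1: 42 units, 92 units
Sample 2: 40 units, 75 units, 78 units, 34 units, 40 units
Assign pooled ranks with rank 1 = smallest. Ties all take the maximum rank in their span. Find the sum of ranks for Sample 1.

11

Sorted (ascending): 34, 40, 40, 42, 75, 78, 92
The 2 values of 40 occupy positions 2–3 → each gets rank 3.
Sample 1 values → pooled ranks: 42→4, 92→7
Rank sum = 4 + 7 = 11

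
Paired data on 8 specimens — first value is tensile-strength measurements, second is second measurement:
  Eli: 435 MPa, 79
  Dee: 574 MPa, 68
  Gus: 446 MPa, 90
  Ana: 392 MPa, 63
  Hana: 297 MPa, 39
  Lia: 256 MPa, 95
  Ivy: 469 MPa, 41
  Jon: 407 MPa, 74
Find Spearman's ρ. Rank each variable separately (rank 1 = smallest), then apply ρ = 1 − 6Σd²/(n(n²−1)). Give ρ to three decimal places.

-0.119

Ranks of variable 1: 5, 8, 6, 3, 2, 1, 7, 4
Ranks of variable 2: 6, 4, 7, 3, 1, 8, 2, 5
d = r₁ − r₂: -1, 4, -1, 0, 1, -7, 5, -1
d²: 1, 16, 1, 0, 1, 49, 25, 1; Σd² = 94
ρ = 1 − 6·94/(8·63) = 1 − 564/504 = -0.119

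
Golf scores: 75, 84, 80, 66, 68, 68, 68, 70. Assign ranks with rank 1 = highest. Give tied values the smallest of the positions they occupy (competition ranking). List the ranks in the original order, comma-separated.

Sorted (descending): 84, 80, 75, 70, 68, 68, 68, 66
The 3 values of 68 occupy positions 5–7 → each gets rank 5.

3, 1, 2, 8, 5, 5, 5, 4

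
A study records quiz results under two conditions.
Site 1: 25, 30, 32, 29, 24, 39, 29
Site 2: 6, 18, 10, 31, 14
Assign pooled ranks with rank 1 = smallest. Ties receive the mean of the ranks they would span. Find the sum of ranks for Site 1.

Sorted (ascending): 6, 10, 14, 18, 24, 25, 29, 29, 30, 31, 32, 39
The 2 values of 29 occupy positions 7–8 → average rank (7+8)/2 = 7.5.
Site 1 values → pooled ranks: 25→6, 30→9, 32→11, 29→7.5, 24→5, 39→12, 29→7.5
Rank sum = 6 + 9 + 11 + 7.5 + 5 + 12 + 7.5 = 58

58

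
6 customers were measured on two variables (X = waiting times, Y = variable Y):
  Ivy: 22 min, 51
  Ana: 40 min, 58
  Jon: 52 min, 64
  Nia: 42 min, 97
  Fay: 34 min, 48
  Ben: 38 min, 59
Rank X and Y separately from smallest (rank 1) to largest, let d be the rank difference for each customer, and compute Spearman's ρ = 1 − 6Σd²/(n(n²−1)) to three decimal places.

Ranks of variable 1: 1, 4, 6, 5, 2, 3
Ranks of variable 2: 2, 3, 5, 6, 1, 4
d = r₁ − r₂: -1, 1, 1, -1, 1, -1
d²: 1, 1, 1, 1, 1, 1; Σd² = 6
ρ = 1 − 6·6/(6·35) = 1 − 36/210 = 0.829

0.829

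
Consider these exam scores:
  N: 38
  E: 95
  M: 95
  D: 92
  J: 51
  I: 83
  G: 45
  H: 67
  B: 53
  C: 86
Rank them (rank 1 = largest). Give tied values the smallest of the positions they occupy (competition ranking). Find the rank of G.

Sorted (descending): 95, 95, 92, 86, 83, 67, 53, 51, 45, 38
The 2 values of 95 occupy positions 1–2 → each gets rank 1.
G has value 45 → rank 9.

9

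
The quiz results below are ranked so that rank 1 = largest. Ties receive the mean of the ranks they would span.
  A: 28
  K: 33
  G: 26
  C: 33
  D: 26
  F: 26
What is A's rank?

Sorted (descending): 33, 33, 28, 26, 26, 26
The 2 values of 33 occupy positions 1–2 → average rank (1+2)/2 = 1.5.
The 3 values of 26 occupy positions 4–6 → average rank 5.
A has value 28 → rank 3.

3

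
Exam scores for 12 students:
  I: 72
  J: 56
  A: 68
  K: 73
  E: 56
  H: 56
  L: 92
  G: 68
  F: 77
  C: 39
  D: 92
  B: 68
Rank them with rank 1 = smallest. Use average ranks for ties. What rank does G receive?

Sorted (ascending): 39, 56, 56, 56, 68, 68, 68, 72, 73, 77, 92, 92
The 3 values of 56 occupy positions 2–4 → average rank 3.
The 3 values of 68 occupy positions 5–7 → average rank 6.
The 2 values of 92 occupy positions 11–12 → average rank (11+12)/2 = 11.5.
G has value 68 → rank 6.

6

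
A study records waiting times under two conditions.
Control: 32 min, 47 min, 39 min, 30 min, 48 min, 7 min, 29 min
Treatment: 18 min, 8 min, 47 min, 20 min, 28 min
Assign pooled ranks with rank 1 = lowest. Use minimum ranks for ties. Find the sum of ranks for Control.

Sorted (ascending): 7, 8, 18, 20, 28, 29, 30, 32, 39, 47, 47, 48
The 2 values of 47 occupy positions 10–11 → each gets rank 10.
Control values → pooled ranks: 32→8, 47→10, 39→9, 30→7, 48→12, 7→1, 29→6
Rank sum = 8 + 10 + 9 + 7 + 12 + 1 + 6 = 53

53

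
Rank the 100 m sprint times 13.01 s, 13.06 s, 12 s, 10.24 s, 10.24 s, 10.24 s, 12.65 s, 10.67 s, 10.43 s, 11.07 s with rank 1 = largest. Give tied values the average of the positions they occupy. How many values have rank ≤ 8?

7

Sorted (descending): 13.06, 13.01, 12.65, 12, 11.07, 10.67, 10.43, 10.24, 10.24, 10.24
The 3 values of 10.24 occupy positions 8–10 → average rank 9.
Ranks ≤ 8: {1, 2, 3, 4, 5, 6, 7} → 7 values.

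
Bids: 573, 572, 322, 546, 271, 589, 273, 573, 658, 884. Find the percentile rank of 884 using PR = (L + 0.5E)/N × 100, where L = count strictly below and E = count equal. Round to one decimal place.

95.0

N = 10.
Strictly below 884: 9. Equal to 884: 1.
PR = (9 + 0.5·1)/10 × 100 = 95.0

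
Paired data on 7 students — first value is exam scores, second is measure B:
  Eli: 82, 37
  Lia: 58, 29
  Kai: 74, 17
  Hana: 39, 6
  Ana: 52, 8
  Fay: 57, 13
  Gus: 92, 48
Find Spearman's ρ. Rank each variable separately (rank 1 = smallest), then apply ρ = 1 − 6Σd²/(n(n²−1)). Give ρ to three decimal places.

0.964

Ranks of variable 1: 6, 4, 5, 1, 2, 3, 7
Ranks of variable 2: 6, 5, 4, 1, 2, 3, 7
d = r₁ − r₂: 0, -1, 1, 0, 0, 0, 0
d²: 0, 1, 1, 0, 0, 0, 0; Σd² = 2
ρ = 1 − 6·2/(7·48) = 1 − 12/336 = 0.964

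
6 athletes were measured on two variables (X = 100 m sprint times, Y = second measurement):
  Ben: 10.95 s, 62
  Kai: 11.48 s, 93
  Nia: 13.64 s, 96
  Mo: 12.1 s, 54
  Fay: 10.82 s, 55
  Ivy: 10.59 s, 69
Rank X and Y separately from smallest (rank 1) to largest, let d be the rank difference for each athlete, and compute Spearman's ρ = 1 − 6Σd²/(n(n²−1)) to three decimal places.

Ranks of variable 1: 3, 4, 6, 5, 2, 1
Ranks of variable 2: 3, 5, 6, 1, 2, 4
d = r₁ − r₂: 0, -1, 0, 4, 0, -3
d²: 0, 1, 0, 16, 0, 9; Σd² = 26
ρ = 1 − 6·26/(6·35) = 1 − 156/210 = 0.257

0.257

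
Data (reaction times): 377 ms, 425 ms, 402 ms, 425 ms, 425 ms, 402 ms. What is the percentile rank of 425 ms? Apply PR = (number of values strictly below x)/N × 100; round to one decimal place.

50.0

N = 6.
Strictly below 425: 3. Equal to 425: 3.
PR = 3/6 × 100 = 50.0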